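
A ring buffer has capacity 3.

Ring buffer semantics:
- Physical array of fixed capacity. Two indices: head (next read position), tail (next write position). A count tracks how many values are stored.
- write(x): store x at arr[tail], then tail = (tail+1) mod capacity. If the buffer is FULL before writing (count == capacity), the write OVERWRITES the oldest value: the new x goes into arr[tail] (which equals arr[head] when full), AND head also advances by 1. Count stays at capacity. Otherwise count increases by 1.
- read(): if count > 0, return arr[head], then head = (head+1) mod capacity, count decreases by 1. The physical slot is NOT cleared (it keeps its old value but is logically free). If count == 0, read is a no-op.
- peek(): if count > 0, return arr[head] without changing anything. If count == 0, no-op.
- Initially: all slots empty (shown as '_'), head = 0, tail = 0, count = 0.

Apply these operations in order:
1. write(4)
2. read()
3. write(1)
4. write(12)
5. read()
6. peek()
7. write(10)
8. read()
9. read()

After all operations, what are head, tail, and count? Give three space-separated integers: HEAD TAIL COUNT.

Answer: 1 1 0

Derivation:
After op 1 (write(4)): arr=[4 _ _] head=0 tail=1 count=1
After op 2 (read()): arr=[4 _ _] head=1 tail=1 count=0
After op 3 (write(1)): arr=[4 1 _] head=1 tail=2 count=1
After op 4 (write(12)): arr=[4 1 12] head=1 tail=0 count=2
After op 5 (read()): arr=[4 1 12] head=2 tail=0 count=1
After op 6 (peek()): arr=[4 1 12] head=2 tail=0 count=1
After op 7 (write(10)): arr=[10 1 12] head=2 tail=1 count=2
After op 8 (read()): arr=[10 1 12] head=0 tail=1 count=1
After op 9 (read()): arr=[10 1 12] head=1 tail=1 count=0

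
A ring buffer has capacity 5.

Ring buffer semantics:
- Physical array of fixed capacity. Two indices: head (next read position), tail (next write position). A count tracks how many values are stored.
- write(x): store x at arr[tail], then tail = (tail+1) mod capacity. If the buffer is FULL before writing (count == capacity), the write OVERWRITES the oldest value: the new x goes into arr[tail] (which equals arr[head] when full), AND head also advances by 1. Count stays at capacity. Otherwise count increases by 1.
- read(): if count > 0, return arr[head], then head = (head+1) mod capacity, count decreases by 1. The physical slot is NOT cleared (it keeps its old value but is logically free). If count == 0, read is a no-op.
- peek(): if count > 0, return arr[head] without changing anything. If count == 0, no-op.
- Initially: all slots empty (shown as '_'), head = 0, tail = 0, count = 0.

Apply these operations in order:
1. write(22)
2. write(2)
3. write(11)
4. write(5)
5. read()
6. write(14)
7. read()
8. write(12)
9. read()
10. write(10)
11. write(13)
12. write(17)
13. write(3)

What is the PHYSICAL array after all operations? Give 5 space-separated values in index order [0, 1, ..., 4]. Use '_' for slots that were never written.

After op 1 (write(22)): arr=[22 _ _ _ _] head=0 tail=1 count=1
After op 2 (write(2)): arr=[22 2 _ _ _] head=0 tail=2 count=2
After op 3 (write(11)): arr=[22 2 11 _ _] head=0 tail=3 count=3
After op 4 (write(5)): arr=[22 2 11 5 _] head=0 tail=4 count=4
After op 5 (read()): arr=[22 2 11 5 _] head=1 tail=4 count=3
After op 6 (write(14)): arr=[22 2 11 5 14] head=1 tail=0 count=4
After op 7 (read()): arr=[22 2 11 5 14] head=2 tail=0 count=3
After op 8 (write(12)): arr=[12 2 11 5 14] head=2 tail=1 count=4
After op 9 (read()): arr=[12 2 11 5 14] head=3 tail=1 count=3
After op 10 (write(10)): arr=[12 10 11 5 14] head=3 tail=2 count=4
After op 11 (write(13)): arr=[12 10 13 5 14] head=3 tail=3 count=5
After op 12 (write(17)): arr=[12 10 13 17 14] head=4 tail=4 count=5
After op 13 (write(3)): arr=[12 10 13 17 3] head=0 tail=0 count=5

Answer: 12 10 13 17 3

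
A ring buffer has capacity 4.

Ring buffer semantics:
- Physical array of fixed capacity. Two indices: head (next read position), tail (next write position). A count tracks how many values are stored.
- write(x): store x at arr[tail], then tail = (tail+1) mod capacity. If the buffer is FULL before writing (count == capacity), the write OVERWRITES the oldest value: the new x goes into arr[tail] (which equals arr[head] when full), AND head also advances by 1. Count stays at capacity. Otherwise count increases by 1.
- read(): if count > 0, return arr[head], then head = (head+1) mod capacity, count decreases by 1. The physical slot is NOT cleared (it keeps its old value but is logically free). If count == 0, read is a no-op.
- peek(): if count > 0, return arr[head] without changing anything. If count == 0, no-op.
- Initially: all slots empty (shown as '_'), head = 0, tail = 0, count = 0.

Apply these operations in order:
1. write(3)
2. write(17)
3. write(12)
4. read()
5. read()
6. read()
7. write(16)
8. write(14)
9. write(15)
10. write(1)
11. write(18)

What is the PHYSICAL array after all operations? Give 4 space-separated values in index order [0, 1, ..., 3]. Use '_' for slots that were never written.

Answer: 14 15 1 18

Derivation:
After op 1 (write(3)): arr=[3 _ _ _] head=0 tail=1 count=1
After op 2 (write(17)): arr=[3 17 _ _] head=0 tail=2 count=2
After op 3 (write(12)): arr=[3 17 12 _] head=0 tail=3 count=3
After op 4 (read()): arr=[3 17 12 _] head=1 tail=3 count=2
After op 5 (read()): arr=[3 17 12 _] head=2 tail=3 count=1
After op 6 (read()): arr=[3 17 12 _] head=3 tail=3 count=0
After op 7 (write(16)): arr=[3 17 12 16] head=3 tail=0 count=1
After op 8 (write(14)): arr=[14 17 12 16] head=3 tail=1 count=2
After op 9 (write(15)): arr=[14 15 12 16] head=3 tail=2 count=3
After op 10 (write(1)): arr=[14 15 1 16] head=3 tail=3 count=4
After op 11 (write(18)): arr=[14 15 1 18] head=0 tail=0 count=4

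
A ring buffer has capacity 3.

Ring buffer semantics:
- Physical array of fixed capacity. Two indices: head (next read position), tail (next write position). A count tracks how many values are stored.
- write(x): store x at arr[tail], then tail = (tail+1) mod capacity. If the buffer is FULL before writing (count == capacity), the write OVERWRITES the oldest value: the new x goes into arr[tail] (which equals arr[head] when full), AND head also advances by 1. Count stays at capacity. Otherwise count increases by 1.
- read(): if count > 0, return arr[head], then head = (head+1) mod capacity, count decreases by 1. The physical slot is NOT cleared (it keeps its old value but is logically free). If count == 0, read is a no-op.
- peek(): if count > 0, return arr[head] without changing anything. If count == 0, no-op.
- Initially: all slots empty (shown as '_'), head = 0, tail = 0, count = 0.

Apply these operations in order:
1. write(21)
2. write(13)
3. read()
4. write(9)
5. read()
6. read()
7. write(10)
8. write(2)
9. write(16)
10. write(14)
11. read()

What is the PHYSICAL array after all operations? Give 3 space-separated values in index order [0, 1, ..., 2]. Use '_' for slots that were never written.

Answer: 14 2 16

Derivation:
After op 1 (write(21)): arr=[21 _ _] head=0 tail=1 count=1
After op 2 (write(13)): arr=[21 13 _] head=0 tail=2 count=2
After op 3 (read()): arr=[21 13 _] head=1 tail=2 count=1
After op 4 (write(9)): arr=[21 13 9] head=1 tail=0 count=2
After op 5 (read()): arr=[21 13 9] head=2 tail=0 count=1
After op 6 (read()): arr=[21 13 9] head=0 tail=0 count=0
After op 7 (write(10)): arr=[10 13 9] head=0 tail=1 count=1
After op 8 (write(2)): arr=[10 2 9] head=0 tail=2 count=2
After op 9 (write(16)): arr=[10 2 16] head=0 tail=0 count=3
After op 10 (write(14)): arr=[14 2 16] head=1 tail=1 count=3
After op 11 (read()): arr=[14 2 16] head=2 tail=1 count=2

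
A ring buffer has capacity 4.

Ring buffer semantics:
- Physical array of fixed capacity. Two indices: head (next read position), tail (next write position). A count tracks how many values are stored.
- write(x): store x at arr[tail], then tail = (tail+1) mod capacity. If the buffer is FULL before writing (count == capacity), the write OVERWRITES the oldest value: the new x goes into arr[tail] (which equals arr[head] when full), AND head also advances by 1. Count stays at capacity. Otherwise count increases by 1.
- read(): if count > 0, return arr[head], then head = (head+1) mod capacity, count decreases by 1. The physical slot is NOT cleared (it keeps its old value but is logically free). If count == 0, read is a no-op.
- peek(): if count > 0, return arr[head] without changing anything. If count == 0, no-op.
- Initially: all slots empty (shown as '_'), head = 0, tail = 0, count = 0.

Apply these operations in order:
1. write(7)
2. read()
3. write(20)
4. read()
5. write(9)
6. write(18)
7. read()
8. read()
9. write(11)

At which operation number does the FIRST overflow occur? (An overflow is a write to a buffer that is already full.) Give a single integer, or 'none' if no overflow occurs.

After op 1 (write(7)): arr=[7 _ _ _] head=0 tail=1 count=1
After op 2 (read()): arr=[7 _ _ _] head=1 tail=1 count=0
After op 3 (write(20)): arr=[7 20 _ _] head=1 tail=2 count=1
After op 4 (read()): arr=[7 20 _ _] head=2 tail=2 count=0
After op 5 (write(9)): arr=[7 20 9 _] head=2 tail=3 count=1
After op 6 (write(18)): arr=[7 20 9 18] head=2 tail=0 count=2
After op 7 (read()): arr=[7 20 9 18] head=3 tail=0 count=1
After op 8 (read()): arr=[7 20 9 18] head=0 tail=0 count=0
After op 9 (write(11)): arr=[11 20 9 18] head=0 tail=1 count=1

Answer: none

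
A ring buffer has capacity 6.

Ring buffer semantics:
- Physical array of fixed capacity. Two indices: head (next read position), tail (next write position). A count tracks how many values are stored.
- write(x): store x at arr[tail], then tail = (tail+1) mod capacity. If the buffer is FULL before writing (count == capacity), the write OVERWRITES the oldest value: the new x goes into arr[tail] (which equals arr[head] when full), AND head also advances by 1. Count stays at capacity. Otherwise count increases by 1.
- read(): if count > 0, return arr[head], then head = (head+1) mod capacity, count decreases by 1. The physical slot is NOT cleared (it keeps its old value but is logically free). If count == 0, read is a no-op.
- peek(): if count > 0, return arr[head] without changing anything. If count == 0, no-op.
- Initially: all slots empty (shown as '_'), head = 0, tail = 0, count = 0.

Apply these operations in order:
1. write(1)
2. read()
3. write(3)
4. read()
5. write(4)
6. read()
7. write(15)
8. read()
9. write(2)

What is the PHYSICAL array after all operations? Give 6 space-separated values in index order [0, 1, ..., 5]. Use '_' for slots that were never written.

After op 1 (write(1)): arr=[1 _ _ _ _ _] head=0 tail=1 count=1
After op 2 (read()): arr=[1 _ _ _ _ _] head=1 tail=1 count=0
After op 3 (write(3)): arr=[1 3 _ _ _ _] head=1 tail=2 count=1
After op 4 (read()): arr=[1 3 _ _ _ _] head=2 tail=2 count=0
After op 5 (write(4)): arr=[1 3 4 _ _ _] head=2 tail=3 count=1
After op 6 (read()): arr=[1 3 4 _ _ _] head=3 tail=3 count=0
After op 7 (write(15)): arr=[1 3 4 15 _ _] head=3 tail=4 count=1
After op 8 (read()): arr=[1 3 4 15 _ _] head=4 tail=4 count=0
After op 9 (write(2)): arr=[1 3 4 15 2 _] head=4 tail=5 count=1

Answer: 1 3 4 15 2 _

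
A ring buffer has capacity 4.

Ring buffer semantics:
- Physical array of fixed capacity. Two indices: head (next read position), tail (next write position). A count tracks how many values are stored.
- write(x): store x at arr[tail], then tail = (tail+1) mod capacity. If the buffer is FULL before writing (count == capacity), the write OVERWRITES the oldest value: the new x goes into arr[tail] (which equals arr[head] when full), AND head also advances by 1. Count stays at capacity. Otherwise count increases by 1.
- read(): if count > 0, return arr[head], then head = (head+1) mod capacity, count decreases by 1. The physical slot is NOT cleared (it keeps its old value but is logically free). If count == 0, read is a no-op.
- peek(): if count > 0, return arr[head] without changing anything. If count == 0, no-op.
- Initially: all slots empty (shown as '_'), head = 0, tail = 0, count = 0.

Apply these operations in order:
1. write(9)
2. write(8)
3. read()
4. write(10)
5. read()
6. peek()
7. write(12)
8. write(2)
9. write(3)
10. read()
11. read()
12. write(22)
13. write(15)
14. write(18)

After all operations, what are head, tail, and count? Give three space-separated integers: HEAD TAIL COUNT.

After op 1 (write(9)): arr=[9 _ _ _] head=0 tail=1 count=1
After op 2 (write(8)): arr=[9 8 _ _] head=0 tail=2 count=2
After op 3 (read()): arr=[9 8 _ _] head=1 tail=2 count=1
After op 4 (write(10)): arr=[9 8 10 _] head=1 tail=3 count=2
After op 5 (read()): arr=[9 8 10 _] head=2 tail=3 count=1
After op 6 (peek()): arr=[9 8 10 _] head=2 tail=3 count=1
After op 7 (write(12)): arr=[9 8 10 12] head=2 tail=0 count=2
After op 8 (write(2)): arr=[2 8 10 12] head=2 tail=1 count=3
After op 9 (write(3)): arr=[2 3 10 12] head=2 tail=2 count=4
After op 10 (read()): arr=[2 3 10 12] head=3 tail=2 count=3
After op 11 (read()): arr=[2 3 10 12] head=0 tail=2 count=2
After op 12 (write(22)): arr=[2 3 22 12] head=0 tail=3 count=3
After op 13 (write(15)): arr=[2 3 22 15] head=0 tail=0 count=4
After op 14 (write(18)): arr=[18 3 22 15] head=1 tail=1 count=4

Answer: 1 1 4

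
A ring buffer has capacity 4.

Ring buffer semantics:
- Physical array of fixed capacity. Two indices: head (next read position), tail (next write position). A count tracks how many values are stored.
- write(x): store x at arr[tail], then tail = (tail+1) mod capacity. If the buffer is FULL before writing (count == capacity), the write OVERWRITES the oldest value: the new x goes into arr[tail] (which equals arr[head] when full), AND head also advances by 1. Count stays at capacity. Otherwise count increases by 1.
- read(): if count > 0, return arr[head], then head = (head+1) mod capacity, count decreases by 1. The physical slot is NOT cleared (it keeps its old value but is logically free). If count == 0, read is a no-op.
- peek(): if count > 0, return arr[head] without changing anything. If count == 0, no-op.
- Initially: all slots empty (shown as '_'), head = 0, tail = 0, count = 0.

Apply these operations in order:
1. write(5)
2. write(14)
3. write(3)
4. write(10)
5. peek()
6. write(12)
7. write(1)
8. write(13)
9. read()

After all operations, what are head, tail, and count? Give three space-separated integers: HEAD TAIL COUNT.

After op 1 (write(5)): arr=[5 _ _ _] head=0 tail=1 count=1
After op 2 (write(14)): arr=[5 14 _ _] head=0 tail=2 count=2
After op 3 (write(3)): arr=[5 14 3 _] head=0 tail=3 count=3
After op 4 (write(10)): arr=[5 14 3 10] head=0 tail=0 count=4
After op 5 (peek()): arr=[5 14 3 10] head=0 tail=0 count=4
After op 6 (write(12)): arr=[12 14 3 10] head=1 tail=1 count=4
After op 7 (write(1)): arr=[12 1 3 10] head=2 tail=2 count=4
After op 8 (write(13)): arr=[12 1 13 10] head=3 tail=3 count=4
After op 9 (read()): arr=[12 1 13 10] head=0 tail=3 count=3

Answer: 0 3 3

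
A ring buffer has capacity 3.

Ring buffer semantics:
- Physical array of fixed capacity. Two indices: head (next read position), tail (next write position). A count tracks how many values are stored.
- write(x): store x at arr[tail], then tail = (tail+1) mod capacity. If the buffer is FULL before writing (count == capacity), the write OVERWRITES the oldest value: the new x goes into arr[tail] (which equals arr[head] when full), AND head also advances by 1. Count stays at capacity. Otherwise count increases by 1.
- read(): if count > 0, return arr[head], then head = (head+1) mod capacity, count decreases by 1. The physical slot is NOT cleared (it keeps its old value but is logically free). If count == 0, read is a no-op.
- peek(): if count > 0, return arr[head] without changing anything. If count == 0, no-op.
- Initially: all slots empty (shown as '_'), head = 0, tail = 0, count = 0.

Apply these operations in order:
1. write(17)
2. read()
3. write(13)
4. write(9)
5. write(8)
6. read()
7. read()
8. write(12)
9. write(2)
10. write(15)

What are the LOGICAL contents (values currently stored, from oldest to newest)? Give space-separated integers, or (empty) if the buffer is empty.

After op 1 (write(17)): arr=[17 _ _] head=0 tail=1 count=1
After op 2 (read()): arr=[17 _ _] head=1 tail=1 count=0
After op 3 (write(13)): arr=[17 13 _] head=1 tail=2 count=1
After op 4 (write(9)): arr=[17 13 9] head=1 tail=0 count=2
After op 5 (write(8)): arr=[8 13 9] head=1 tail=1 count=3
After op 6 (read()): arr=[8 13 9] head=2 tail=1 count=2
After op 7 (read()): arr=[8 13 9] head=0 tail=1 count=1
After op 8 (write(12)): arr=[8 12 9] head=0 tail=2 count=2
After op 9 (write(2)): arr=[8 12 2] head=0 tail=0 count=3
After op 10 (write(15)): arr=[15 12 2] head=1 tail=1 count=3

Answer: 12 2 15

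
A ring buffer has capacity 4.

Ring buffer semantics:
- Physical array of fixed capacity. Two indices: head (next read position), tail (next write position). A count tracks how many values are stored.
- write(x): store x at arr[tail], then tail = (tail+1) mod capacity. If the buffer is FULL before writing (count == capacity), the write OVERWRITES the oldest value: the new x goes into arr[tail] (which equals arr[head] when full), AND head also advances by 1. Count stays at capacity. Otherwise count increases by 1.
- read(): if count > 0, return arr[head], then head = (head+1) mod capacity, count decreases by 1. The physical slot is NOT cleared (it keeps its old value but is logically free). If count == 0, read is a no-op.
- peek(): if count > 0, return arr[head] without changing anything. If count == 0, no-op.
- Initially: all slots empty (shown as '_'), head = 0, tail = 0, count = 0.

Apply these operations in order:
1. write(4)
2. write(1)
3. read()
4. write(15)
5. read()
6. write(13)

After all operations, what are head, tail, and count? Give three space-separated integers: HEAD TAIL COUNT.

Answer: 2 0 2

Derivation:
After op 1 (write(4)): arr=[4 _ _ _] head=0 tail=1 count=1
After op 2 (write(1)): arr=[4 1 _ _] head=0 tail=2 count=2
After op 3 (read()): arr=[4 1 _ _] head=1 tail=2 count=1
After op 4 (write(15)): arr=[4 1 15 _] head=1 tail=3 count=2
After op 5 (read()): arr=[4 1 15 _] head=2 tail=3 count=1
After op 6 (write(13)): arr=[4 1 15 13] head=2 tail=0 count=2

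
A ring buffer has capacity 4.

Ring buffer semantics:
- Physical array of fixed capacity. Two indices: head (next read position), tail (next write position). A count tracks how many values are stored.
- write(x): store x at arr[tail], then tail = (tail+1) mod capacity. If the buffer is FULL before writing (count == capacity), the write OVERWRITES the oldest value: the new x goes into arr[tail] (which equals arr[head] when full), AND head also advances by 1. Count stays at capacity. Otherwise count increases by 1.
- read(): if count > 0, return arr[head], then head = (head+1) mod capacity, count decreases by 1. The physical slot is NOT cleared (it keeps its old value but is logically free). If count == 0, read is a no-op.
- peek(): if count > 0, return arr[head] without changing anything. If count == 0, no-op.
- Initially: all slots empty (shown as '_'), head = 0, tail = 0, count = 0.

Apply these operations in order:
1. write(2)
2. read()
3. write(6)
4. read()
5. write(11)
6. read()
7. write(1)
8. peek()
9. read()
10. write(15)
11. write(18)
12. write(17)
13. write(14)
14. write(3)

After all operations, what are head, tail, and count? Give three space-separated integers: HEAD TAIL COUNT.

After op 1 (write(2)): arr=[2 _ _ _] head=0 tail=1 count=1
After op 2 (read()): arr=[2 _ _ _] head=1 tail=1 count=0
After op 3 (write(6)): arr=[2 6 _ _] head=1 tail=2 count=1
After op 4 (read()): arr=[2 6 _ _] head=2 tail=2 count=0
After op 5 (write(11)): arr=[2 6 11 _] head=2 tail=3 count=1
After op 6 (read()): arr=[2 6 11 _] head=3 tail=3 count=0
After op 7 (write(1)): arr=[2 6 11 1] head=3 tail=0 count=1
After op 8 (peek()): arr=[2 6 11 1] head=3 tail=0 count=1
After op 9 (read()): arr=[2 6 11 1] head=0 tail=0 count=0
After op 10 (write(15)): arr=[15 6 11 1] head=0 tail=1 count=1
After op 11 (write(18)): arr=[15 18 11 1] head=0 tail=2 count=2
After op 12 (write(17)): arr=[15 18 17 1] head=0 tail=3 count=3
After op 13 (write(14)): arr=[15 18 17 14] head=0 tail=0 count=4
After op 14 (write(3)): arr=[3 18 17 14] head=1 tail=1 count=4

Answer: 1 1 4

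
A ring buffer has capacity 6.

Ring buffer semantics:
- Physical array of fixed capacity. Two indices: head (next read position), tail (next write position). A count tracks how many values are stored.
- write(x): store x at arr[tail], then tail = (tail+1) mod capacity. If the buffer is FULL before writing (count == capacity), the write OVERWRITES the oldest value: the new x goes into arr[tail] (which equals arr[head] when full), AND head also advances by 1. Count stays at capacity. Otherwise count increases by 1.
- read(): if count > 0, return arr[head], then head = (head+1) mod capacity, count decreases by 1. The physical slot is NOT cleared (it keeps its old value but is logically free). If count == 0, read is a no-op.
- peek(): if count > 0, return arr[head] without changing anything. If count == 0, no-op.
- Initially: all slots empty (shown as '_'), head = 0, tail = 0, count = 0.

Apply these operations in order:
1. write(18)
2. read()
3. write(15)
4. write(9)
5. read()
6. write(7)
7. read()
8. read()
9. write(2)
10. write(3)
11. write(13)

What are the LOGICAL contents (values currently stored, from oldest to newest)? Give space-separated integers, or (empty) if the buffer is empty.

Answer: 2 3 13

Derivation:
After op 1 (write(18)): arr=[18 _ _ _ _ _] head=0 tail=1 count=1
After op 2 (read()): arr=[18 _ _ _ _ _] head=1 tail=1 count=0
After op 3 (write(15)): arr=[18 15 _ _ _ _] head=1 tail=2 count=1
After op 4 (write(9)): arr=[18 15 9 _ _ _] head=1 tail=3 count=2
After op 5 (read()): arr=[18 15 9 _ _ _] head=2 tail=3 count=1
After op 6 (write(7)): arr=[18 15 9 7 _ _] head=2 tail=4 count=2
After op 7 (read()): arr=[18 15 9 7 _ _] head=3 tail=4 count=1
After op 8 (read()): arr=[18 15 9 7 _ _] head=4 tail=4 count=0
After op 9 (write(2)): arr=[18 15 9 7 2 _] head=4 tail=5 count=1
After op 10 (write(3)): arr=[18 15 9 7 2 3] head=4 tail=0 count=2
After op 11 (write(13)): arr=[13 15 9 7 2 3] head=4 tail=1 count=3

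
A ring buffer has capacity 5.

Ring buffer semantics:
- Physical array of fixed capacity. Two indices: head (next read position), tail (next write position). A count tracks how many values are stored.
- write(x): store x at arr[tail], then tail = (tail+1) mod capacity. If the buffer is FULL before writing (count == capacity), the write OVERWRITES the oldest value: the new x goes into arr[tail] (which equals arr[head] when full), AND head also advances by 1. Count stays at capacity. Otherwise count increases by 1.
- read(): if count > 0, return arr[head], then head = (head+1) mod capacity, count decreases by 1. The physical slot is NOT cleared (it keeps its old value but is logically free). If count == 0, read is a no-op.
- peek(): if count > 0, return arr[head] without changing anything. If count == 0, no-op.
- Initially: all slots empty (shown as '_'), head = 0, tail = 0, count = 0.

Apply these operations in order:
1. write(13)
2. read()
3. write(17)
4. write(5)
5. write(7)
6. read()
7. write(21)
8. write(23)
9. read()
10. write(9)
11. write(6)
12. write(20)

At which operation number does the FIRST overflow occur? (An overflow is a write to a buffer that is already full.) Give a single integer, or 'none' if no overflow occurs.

After op 1 (write(13)): arr=[13 _ _ _ _] head=0 tail=1 count=1
After op 2 (read()): arr=[13 _ _ _ _] head=1 tail=1 count=0
After op 3 (write(17)): arr=[13 17 _ _ _] head=1 tail=2 count=1
After op 4 (write(5)): arr=[13 17 5 _ _] head=1 tail=3 count=2
After op 5 (write(7)): arr=[13 17 5 7 _] head=1 tail=4 count=3
After op 6 (read()): arr=[13 17 5 7 _] head=2 tail=4 count=2
After op 7 (write(21)): arr=[13 17 5 7 21] head=2 tail=0 count=3
After op 8 (write(23)): arr=[23 17 5 7 21] head=2 tail=1 count=4
After op 9 (read()): arr=[23 17 5 7 21] head=3 tail=1 count=3
After op 10 (write(9)): arr=[23 9 5 7 21] head=3 tail=2 count=4
After op 11 (write(6)): arr=[23 9 6 7 21] head=3 tail=3 count=5
After op 12 (write(20)): arr=[23 9 6 20 21] head=4 tail=4 count=5

Answer: 12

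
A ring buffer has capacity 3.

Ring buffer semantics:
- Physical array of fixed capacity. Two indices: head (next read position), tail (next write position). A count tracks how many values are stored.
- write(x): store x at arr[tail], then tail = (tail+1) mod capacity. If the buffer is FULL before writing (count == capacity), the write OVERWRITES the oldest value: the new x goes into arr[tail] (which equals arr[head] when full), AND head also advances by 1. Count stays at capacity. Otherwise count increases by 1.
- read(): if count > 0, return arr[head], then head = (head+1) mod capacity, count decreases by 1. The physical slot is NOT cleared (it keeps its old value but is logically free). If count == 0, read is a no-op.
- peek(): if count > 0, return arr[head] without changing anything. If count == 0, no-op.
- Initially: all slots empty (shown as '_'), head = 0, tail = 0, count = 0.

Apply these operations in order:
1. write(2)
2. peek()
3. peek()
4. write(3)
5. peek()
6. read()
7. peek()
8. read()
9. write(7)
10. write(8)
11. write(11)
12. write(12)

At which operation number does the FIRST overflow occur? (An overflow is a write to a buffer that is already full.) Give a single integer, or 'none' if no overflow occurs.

After op 1 (write(2)): arr=[2 _ _] head=0 tail=1 count=1
After op 2 (peek()): arr=[2 _ _] head=0 tail=1 count=1
After op 3 (peek()): arr=[2 _ _] head=0 tail=1 count=1
After op 4 (write(3)): arr=[2 3 _] head=0 tail=2 count=2
After op 5 (peek()): arr=[2 3 _] head=0 tail=2 count=2
After op 6 (read()): arr=[2 3 _] head=1 tail=2 count=1
After op 7 (peek()): arr=[2 3 _] head=1 tail=2 count=1
After op 8 (read()): arr=[2 3 _] head=2 tail=2 count=0
After op 9 (write(7)): arr=[2 3 7] head=2 tail=0 count=1
After op 10 (write(8)): arr=[8 3 7] head=2 tail=1 count=2
After op 11 (write(11)): arr=[8 11 7] head=2 tail=2 count=3
After op 12 (write(12)): arr=[8 11 12] head=0 tail=0 count=3

Answer: 12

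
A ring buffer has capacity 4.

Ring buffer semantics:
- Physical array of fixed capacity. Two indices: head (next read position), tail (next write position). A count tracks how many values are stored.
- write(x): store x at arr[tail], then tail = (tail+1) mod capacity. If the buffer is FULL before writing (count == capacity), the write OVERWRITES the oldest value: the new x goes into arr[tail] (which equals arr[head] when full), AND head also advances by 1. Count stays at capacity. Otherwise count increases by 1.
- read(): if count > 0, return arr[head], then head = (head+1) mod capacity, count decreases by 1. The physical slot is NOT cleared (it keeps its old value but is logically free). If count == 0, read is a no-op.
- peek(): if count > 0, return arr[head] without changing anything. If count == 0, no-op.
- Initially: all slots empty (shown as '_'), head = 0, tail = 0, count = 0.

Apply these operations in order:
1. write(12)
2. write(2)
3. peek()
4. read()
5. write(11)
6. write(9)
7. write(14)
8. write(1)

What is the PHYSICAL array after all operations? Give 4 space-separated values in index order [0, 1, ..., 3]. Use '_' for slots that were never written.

After op 1 (write(12)): arr=[12 _ _ _] head=0 tail=1 count=1
After op 2 (write(2)): arr=[12 2 _ _] head=0 tail=2 count=2
After op 3 (peek()): arr=[12 2 _ _] head=0 tail=2 count=2
After op 4 (read()): arr=[12 2 _ _] head=1 tail=2 count=1
After op 5 (write(11)): arr=[12 2 11 _] head=1 tail=3 count=2
After op 6 (write(9)): arr=[12 2 11 9] head=1 tail=0 count=3
After op 7 (write(14)): arr=[14 2 11 9] head=1 tail=1 count=4
After op 8 (write(1)): arr=[14 1 11 9] head=2 tail=2 count=4

Answer: 14 1 11 9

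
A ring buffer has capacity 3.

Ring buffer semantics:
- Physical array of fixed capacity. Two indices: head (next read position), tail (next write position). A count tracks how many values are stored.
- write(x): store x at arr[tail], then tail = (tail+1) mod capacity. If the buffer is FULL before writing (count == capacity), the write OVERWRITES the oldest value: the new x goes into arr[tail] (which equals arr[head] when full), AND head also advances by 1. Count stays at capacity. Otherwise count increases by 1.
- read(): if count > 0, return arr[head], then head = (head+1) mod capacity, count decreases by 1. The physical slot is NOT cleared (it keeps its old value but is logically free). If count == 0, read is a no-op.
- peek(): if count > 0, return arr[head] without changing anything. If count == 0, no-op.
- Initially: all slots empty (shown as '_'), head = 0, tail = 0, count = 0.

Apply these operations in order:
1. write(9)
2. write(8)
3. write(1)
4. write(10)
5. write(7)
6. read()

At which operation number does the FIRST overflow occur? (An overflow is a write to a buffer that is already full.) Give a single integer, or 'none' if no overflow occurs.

After op 1 (write(9)): arr=[9 _ _] head=0 tail=1 count=1
After op 2 (write(8)): arr=[9 8 _] head=0 tail=2 count=2
After op 3 (write(1)): arr=[9 8 1] head=0 tail=0 count=3
After op 4 (write(10)): arr=[10 8 1] head=1 tail=1 count=3
After op 5 (write(7)): arr=[10 7 1] head=2 tail=2 count=3
After op 6 (read()): arr=[10 7 1] head=0 tail=2 count=2

Answer: 4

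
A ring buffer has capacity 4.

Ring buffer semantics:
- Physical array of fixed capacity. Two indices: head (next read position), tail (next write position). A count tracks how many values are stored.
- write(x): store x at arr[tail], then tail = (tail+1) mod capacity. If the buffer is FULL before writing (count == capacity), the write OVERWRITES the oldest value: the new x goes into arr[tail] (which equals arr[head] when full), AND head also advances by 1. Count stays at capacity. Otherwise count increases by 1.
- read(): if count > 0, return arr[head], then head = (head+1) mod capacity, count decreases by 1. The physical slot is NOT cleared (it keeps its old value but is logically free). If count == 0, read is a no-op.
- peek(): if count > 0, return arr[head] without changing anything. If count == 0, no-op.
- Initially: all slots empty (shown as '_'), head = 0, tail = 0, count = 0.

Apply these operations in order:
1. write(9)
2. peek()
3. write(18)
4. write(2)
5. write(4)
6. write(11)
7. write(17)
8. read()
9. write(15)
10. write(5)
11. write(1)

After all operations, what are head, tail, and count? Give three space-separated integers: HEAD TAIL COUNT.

Answer: 1 1 4

Derivation:
After op 1 (write(9)): arr=[9 _ _ _] head=0 tail=1 count=1
After op 2 (peek()): arr=[9 _ _ _] head=0 tail=1 count=1
After op 3 (write(18)): arr=[9 18 _ _] head=0 tail=2 count=2
After op 4 (write(2)): arr=[9 18 2 _] head=0 tail=3 count=3
After op 5 (write(4)): arr=[9 18 2 4] head=0 tail=0 count=4
After op 6 (write(11)): arr=[11 18 2 4] head=1 tail=1 count=4
After op 7 (write(17)): arr=[11 17 2 4] head=2 tail=2 count=4
After op 8 (read()): arr=[11 17 2 4] head=3 tail=2 count=3
After op 9 (write(15)): arr=[11 17 15 4] head=3 tail=3 count=4
After op 10 (write(5)): arr=[11 17 15 5] head=0 tail=0 count=4
After op 11 (write(1)): arr=[1 17 15 5] head=1 tail=1 count=4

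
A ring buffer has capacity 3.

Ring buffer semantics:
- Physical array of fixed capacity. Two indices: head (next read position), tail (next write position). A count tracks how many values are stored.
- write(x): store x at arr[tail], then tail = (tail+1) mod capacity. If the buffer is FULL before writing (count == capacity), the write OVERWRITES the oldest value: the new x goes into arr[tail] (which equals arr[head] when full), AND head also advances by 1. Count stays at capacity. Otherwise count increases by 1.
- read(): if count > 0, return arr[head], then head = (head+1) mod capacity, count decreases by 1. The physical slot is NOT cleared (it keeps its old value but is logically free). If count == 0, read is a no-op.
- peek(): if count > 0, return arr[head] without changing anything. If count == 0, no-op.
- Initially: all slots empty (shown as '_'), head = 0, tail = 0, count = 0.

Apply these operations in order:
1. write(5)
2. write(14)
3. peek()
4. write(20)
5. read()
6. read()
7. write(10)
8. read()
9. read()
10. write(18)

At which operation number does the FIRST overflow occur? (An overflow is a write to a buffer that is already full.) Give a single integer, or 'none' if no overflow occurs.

After op 1 (write(5)): arr=[5 _ _] head=0 tail=1 count=1
After op 2 (write(14)): arr=[5 14 _] head=0 tail=2 count=2
After op 3 (peek()): arr=[5 14 _] head=0 tail=2 count=2
After op 4 (write(20)): arr=[5 14 20] head=0 tail=0 count=3
After op 5 (read()): arr=[5 14 20] head=1 tail=0 count=2
After op 6 (read()): arr=[5 14 20] head=2 tail=0 count=1
After op 7 (write(10)): arr=[10 14 20] head=2 tail=1 count=2
After op 8 (read()): arr=[10 14 20] head=0 tail=1 count=1
After op 9 (read()): arr=[10 14 20] head=1 tail=1 count=0
After op 10 (write(18)): arr=[10 18 20] head=1 tail=2 count=1

Answer: none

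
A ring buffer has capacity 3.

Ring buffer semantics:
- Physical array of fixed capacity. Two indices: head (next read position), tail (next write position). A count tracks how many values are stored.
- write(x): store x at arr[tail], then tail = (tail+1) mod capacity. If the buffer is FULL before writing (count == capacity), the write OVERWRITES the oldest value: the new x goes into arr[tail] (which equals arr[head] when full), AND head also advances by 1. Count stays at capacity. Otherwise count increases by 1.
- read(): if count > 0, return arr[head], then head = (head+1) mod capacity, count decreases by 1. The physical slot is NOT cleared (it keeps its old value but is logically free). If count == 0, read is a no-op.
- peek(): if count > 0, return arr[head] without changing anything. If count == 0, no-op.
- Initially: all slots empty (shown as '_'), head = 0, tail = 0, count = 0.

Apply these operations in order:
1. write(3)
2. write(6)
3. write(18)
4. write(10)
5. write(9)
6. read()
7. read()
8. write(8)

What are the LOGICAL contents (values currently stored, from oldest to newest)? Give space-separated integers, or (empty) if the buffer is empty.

After op 1 (write(3)): arr=[3 _ _] head=0 tail=1 count=1
After op 2 (write(6)): arr=[3 6 _] head=0 tail=2 count=2
After op 3 (write(18)): arr=[3 6 18] head=0 tail=0 count=3
After op 4 (write(10)): arr=[10 6 18] head=1 tail=1 count=3
After op 5 (write(9)): arr=[10 9 18] head=2 tail=2 count=3
After op 6 (read()): arr=[10 9 18] head=0 tail=2 count=2
After op 7 (read()): arr=[10 9 18] head=1 tail=2 count=1
After op 8 (write(8)): arr=[10 9 8] head=1 tail=0 count=2

Answer: 9 8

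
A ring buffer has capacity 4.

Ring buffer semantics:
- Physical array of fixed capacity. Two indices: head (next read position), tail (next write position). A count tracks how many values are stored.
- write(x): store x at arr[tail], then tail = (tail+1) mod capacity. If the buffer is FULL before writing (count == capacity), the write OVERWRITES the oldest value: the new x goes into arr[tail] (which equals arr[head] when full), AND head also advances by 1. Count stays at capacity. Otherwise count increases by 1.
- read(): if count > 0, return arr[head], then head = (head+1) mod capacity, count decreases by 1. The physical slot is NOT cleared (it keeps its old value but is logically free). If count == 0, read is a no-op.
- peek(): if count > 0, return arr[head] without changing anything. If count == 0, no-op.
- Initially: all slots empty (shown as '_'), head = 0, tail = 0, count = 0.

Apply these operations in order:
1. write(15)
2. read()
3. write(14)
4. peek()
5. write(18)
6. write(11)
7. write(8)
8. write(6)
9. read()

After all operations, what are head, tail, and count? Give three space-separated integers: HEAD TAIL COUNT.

After op 1 (write(15)): arr=[15 _ _ _] head=0 tail=1 count=1
After op 2 (read()): arr=[15 _ _ _] head=1 tail=1 count=0
After op 3 (write(14)): arr=[15 14 _ _] head=1 tail=2 count=1
After op 4 (peek()): arr=[15 14 _ _] head=1 tail=2 count=1
After op 5 (write(18)): arr=[15 14 18 _] head=1 tail=3 count=2
After op 6 (write(11)): arr=[15 14 18 11] head=1 tail=0 count=3
After op 7 (write(8)): arr=[8 14 18 11] head=1 tail=1 count=4
After op 8 (write(6)): arr=[8 6 18 11] head=2 tail=2 count=4
After op 9 (read()): arr=[8 6 18 11] head=3 tail=2 count=3

Answer: 3 2 3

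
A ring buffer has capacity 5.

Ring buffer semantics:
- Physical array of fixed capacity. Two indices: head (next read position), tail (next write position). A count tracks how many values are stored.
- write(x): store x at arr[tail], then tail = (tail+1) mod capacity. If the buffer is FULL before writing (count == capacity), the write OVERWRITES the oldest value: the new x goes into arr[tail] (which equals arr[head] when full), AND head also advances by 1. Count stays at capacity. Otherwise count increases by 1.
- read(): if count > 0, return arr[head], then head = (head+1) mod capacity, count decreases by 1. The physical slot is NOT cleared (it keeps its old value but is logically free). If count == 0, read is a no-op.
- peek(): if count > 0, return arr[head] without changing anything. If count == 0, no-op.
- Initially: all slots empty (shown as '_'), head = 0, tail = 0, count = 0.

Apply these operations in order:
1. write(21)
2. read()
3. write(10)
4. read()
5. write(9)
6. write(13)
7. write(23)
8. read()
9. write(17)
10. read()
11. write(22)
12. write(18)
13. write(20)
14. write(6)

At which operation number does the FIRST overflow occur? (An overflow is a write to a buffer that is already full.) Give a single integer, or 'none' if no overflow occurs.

Answer: 14

Derivation:
After op 1 (write(21)): arr=[21 _ _ _ _] head=0 tail=1 count=1
After op 2 (read()): arr=[21 _ _ _ _] head=1 tail=1 count=0
After op 3 (write(10)): arr=[21 10 _ _ _] head=1 tail=2 count=1
After op 4 (read()): arr=[21 10 _ _ _] head=2 tail=2 count=0
After op 5 (write(9)): arr=[21 10 9 _ _] head=2 tail=3 count=1
After op 6 (write(13)): arr=[21 10 9 13 _] head=2 tail=4 count=2
After op 7 (write(23)): arr=[21 10 9 13 23] head=2 tail=0 count=3
After op 8 (read()): arr=[21 10 9 13 23] head=3 tail=0 count=2
After op 9 (write(17)): arr=[17 10 9 13 23] head=3 tail=1 count=3
After op 10 (read()): arr=[17 10 9 13 23] head=4 tail=1 count=2
After op 11 (write(22)): arr=[17 22 9 13 23] head=4 tail=2 count=3
After op 12 (write(18)): arr=[17 22 18 13 23] head=4 tail=3 count=4
After op 13 (write(20)): arr=[17 22 18 20 23] head=4 tail=4 count=5
After op 14 (write(6)): arr=[17 22 18 20 6] head=0 tail=0 count=5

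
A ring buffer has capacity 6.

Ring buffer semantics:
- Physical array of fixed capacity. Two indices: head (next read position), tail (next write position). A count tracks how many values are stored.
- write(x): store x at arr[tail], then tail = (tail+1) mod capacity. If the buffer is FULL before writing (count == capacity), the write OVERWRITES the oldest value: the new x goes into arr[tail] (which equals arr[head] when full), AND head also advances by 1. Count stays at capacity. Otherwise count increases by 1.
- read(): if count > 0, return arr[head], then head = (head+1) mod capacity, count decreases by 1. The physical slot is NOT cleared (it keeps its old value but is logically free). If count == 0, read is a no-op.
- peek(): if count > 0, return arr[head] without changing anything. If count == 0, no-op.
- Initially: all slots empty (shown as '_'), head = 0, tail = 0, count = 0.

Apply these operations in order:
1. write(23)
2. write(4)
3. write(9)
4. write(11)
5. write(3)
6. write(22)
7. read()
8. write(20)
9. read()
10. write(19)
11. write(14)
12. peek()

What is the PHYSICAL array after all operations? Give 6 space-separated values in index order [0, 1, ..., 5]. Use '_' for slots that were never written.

Answer: 20 19 14 11 3 22

Derivation:
After op 1 (write(23)): arr=[23 _ _ _ _ _] head=0 tail=1 count=1
After op 2 (write(4)): arr=[23 4 _ _ _ _] head=0 tail=2 count=2
After op 3 (write(9)): arr=[23 4 9 _ _ _] head=0 tail=3 count=3
After op 4 (write(11)): arr=[23 4 9 11 _ _] head=0 tail=4 count=4
After op 5 (write(3)): arr=[23 4 9 11 3 _] head=0 tail=5 count=5
After op 6 (write(22)): arr=[23 4 9 11 3 22] head=0 tail=0 count=6
After op 7 (read()): arr=[23 4 9 11 3 22] head=1 tail=0 count=5
After op 8 (write(20)): arr=[20 4 9 11 3 22] head=1 tail=1 count=6
After op 9 (read()): arr=[20 4 9 11 3 22] head=2 tail=1 count=5
After op 10 (write(19)): arr=[20 19 9 11 3 22] head=2 tail=2 count=6
After op 11 (write(14)): arr=[20 19 14 11 3 22] head=3 tail=3 count=6
After op 12 (peek()): arr=[20 19 14 11 3 22] head=3 tail=3 count=6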